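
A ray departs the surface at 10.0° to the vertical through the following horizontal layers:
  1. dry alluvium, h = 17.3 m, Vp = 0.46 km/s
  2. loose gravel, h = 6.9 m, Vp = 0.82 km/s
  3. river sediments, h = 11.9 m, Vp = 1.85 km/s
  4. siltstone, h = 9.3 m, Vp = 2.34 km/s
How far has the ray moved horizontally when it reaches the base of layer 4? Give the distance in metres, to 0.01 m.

34.43 m

Ray parameter p = sin 10.0° / 0.46 km/s = 3.7750e-01 s/km.
Layer 1: θ = 10.00°; offset = 17.3·tan 10.00° = 3.0505 m.
Layer 2: sin θ = p·0.82 = 0.3095 → θ = 18.03°; offset = 6.9·tan 18.03° = 2.2462 m.
Layer 3: sin θ = p·1.85 = 0.6984 → θ = 44.30°; offset = 11.9·tan 44.30° = 11.6112 m.
Layer 4: sin θ = p·2.34 = 0.8833 → θ = 62.05°; offset = 9.3·tan 62.05° = 17.5262 m.
Summing the layer offsets gives 34.4340 m.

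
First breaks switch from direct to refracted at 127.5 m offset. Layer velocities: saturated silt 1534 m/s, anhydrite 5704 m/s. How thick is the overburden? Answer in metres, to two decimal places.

h = (x_cross/2)·√((V₂−V₁)/(V₂+V₁)).
(V₂−V₁)/(V₂+V₁) = (5704−1534)/(5704+1534) = 0.5761; √ = 0.7590.
h = (127.5/2)·0.7590 = 48.39 m.

48.39 m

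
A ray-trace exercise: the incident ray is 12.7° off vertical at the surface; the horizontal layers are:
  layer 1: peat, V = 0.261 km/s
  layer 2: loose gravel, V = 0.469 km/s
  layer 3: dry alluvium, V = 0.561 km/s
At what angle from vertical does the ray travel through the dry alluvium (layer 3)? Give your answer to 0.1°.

Ray parameter p = sin 12.7° / 0.261 = 8.4232e-01 s/km.
sin θ_3 = p·V_3 = 8.4232e-01 × 0.561 = 0.4725.
θ_3 = 28.20° from the vertical.

28.2°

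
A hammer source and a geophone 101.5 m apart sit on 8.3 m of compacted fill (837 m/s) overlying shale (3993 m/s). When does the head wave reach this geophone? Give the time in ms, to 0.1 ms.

t = x/V₂ + 2h·√(V₂²−V₁²)/(V₁V₂).
√(V₂²−V₁²) = √(3993²−837²) = 3904.3 m/s; delay term = 2·8.3·3904.3/(837·3993) = 0.01939 s.
t = 101.5/3993 + 0.01939 = 0.04481 s.

44.8 ms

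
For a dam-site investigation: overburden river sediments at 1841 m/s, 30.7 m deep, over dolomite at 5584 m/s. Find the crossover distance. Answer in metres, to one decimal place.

θ_c = arcsin(1841/5584) = 19.25°, so cos θ_c = 0.9441 and tᵢ = 2h cos θ_c/V₁ = 0.0315 s.
At crossover x/V₁ = x/V₂ + tᵢ ⇒ x = tᵢ/(1/V₁ − 1/V₂) = 0.03149/(5.4318e-04 − 1.7908e-04) = 86.48 m.

86.5 m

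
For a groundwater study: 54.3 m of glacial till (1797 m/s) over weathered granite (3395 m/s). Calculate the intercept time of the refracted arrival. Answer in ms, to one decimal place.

51.3 ms

θ_c = arcsin(V₁/V₂) = arcsin(1797/3395) = 31.96°; cos θ_c = 0.8484.
tᵢ = 2h·cos θ_c / V₁ = 2·54.3·0.8484 / 1797 = 0.05127 s.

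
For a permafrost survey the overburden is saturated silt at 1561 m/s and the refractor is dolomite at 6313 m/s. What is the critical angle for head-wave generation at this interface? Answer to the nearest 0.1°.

At critical incidence the refracted ray runs along the interface (θ₂ = 90°), so sin θ_c = V₁/V₂.
θ_c = arcsin(1561/6313) = arcsin 0.2473 = 14.32°.

14.3°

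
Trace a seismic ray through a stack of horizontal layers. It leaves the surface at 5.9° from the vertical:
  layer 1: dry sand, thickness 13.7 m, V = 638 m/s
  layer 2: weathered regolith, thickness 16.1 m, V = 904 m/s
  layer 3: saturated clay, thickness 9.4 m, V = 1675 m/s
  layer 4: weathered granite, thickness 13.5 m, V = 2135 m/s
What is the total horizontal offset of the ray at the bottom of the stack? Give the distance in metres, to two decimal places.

Apply Snell's law at each interface; in layer i the horizontal offset is hᵢ·tan θᵢ.
Layer 1: θ = 5.90°; offset = 13.7·tan 5.90° = 1.4158 m.
Layer 2: sin θ = 904·sin 5.9°/638 = 0.1456, θ = 8.37°; offset = 16.1·tan 8.37° = 2.3702 m.
Layer 3: sin θ = 1675·sin 5.9°/638 = 0.2699, θ = 15.66°; offset = 9.4·tan 15.66° = 2.6345 m.
Layer 4: sin θ = 2135·sin 5.9°/638 = 0.3440, θ = 20.12°; offset = 13.5·tan 20.12° = 4.9456 m.
Total horizontal offset = 11.3661 m.

11.37 m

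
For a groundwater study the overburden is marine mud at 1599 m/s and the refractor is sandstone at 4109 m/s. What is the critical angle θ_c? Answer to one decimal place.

Critical incidence: sin θ_c = V₁/V₂ = 1599/4109 = 0.3891.
θ_c = arcsin 0.3891 = 22.90°.

22.9°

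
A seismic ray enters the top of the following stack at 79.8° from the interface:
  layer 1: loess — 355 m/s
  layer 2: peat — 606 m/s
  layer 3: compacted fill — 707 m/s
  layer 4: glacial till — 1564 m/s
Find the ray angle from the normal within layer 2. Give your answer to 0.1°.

From the normal: θ₁ = 90° − 79.8° = 10.2°.
Snell's law across each interface conserves sin θ / V, so sin θ_2 = V_2·sin θ₁/V₁.
sin θ_2 = 606 × sin 10.2° / 355 = 0.3023.
θ_2 = 17.60° from the vertical.

17.6°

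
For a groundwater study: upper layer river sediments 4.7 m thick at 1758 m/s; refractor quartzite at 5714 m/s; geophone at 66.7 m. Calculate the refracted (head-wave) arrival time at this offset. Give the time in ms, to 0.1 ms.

t = x/V₂ + 2h·√(V₂²−V₁²)/(V₁V₂).
√(V₂²−V₁²) = √(5714²−1758²) = 5436.8 m/s; delay term = 2·4.7·5436.8/(1758·5714) = 0.00509 s.
t = 66.7/5714 + 0.00509 = 0.01676 s.

16.8 ms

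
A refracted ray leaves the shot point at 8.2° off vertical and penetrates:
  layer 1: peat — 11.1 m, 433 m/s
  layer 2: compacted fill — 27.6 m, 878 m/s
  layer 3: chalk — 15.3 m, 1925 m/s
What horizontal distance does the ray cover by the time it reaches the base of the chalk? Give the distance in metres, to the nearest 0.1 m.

Apply Snell's law at each interface; in layer i the horizontal offset is hᵢ·tan θᵢ.
Layer 1: θ = 8.20°; offset = 11.1·tan 8.20° = 1.600 m.
Layer 2: sin θ = 878·sin 8.2°/433 = 0.2892, θ = 16.81°; offset = 27.6·tan 16.81° = 8.339 m.
Layer 3: sin θ = 1925·sin 8.2°/433 = 0.6341, θ = 39.35°; offset = 15.3·tan 39.35° = 12.546 m.
Summing the layer offsets gives 22.484 m.

22.5 m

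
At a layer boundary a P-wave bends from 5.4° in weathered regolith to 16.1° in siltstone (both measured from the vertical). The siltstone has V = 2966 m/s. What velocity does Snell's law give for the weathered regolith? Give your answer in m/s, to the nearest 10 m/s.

Snell's law: sin 5.4°/V₁ = sin 16.1°/V₂.
V₁ = V₂·sin 5.4°/sin 16.1° = 2966 × 0.3394 = 1006.53 m/s.

1010 m/s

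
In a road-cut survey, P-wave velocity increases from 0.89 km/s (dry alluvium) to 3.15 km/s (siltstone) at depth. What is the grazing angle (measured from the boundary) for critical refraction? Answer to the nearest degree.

At critical incidence the refracted ray runs along the interface (θ₂ = 90°), so sin θ_c = V₁/V₂.
θ_c = arcsin(0.89/3.15) = arcsin 0.2825 = 16.41°.
Measured from the interface: 90° − 16.41° = 73.59°.

74°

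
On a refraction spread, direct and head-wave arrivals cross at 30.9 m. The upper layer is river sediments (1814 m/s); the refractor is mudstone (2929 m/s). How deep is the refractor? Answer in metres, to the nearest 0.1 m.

h = (x_cross/2)·√((V₂−V₁)/(V₂+V₁)).
(V₂−V₁)/(V₂+V₁) = (2929−1814)/(2929+1814) = 0.2351; √ = 0.4849.
h = (30.9/2)·0.4849 = 7.49 m.

7.5 m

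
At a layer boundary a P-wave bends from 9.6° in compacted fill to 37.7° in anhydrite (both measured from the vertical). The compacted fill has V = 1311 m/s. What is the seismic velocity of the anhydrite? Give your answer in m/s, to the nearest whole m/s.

sin 9.6° = 0.1668; sin 37.7° = 0.6115.
V₂ = V₁·(sin θ₂/sin θ₁) = 1311·(0.6115/0.1668) = 4807.33 m/s.

4807 m/s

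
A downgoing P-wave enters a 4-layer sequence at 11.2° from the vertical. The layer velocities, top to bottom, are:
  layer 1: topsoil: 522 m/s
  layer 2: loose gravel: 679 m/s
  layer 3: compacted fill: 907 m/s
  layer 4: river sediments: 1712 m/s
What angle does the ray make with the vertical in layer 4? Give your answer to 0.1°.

Snell's law across each interface conserves sin θ / V, so sin θ_4 = V_4·sin θ₁/V₁.
sin θ_4 = 1712 × sin 11.2° / 522 = 0.6370.
θ_4 = arcsin 0.6370 = 39.57°.

39.6°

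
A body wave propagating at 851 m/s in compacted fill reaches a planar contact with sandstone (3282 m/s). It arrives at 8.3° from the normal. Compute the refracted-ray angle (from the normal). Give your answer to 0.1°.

sin θ₁/V₁ = sin θ₂/V₂ ⇒ sin θ₂ = 3282·sin 8.3°/851 = 3282·0.1444/851 = 0.5567.
θ₂ = arcsin 0.5567 = 33.83° from the normal.

33.8°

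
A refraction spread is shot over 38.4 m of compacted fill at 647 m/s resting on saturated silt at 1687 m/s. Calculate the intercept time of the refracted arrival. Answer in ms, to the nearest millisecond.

θ_c = arcsin(V₁/V₂) = arcsin(647/1687) = 22.55°; cos θ_c = 0.9235.
tᵢ = 2h·cos θ_c / V₁ = 2·38.4·0.9235 / 647 = 0.10962 s.

110 ms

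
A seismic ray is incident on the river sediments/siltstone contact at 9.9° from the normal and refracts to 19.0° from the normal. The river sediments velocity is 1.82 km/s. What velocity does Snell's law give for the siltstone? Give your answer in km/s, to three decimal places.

3.446 km/s

Snell's law: sin 9.9°/V₁ = sin 19.0°/V₂.
V₂ = V₁·sin 19.0°/sin 9.9° = 1.82 × 1.8936 = 3.446 km/s.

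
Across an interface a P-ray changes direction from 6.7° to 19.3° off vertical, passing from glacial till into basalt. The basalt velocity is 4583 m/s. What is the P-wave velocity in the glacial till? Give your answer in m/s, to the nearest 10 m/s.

1620 m/s

Snell's law: sin 6.7°/V₁ = sin 19.3°/V₂.
V₁ = V₂·sin 6.7°/sin 19.3° = 4583 × 0.3530 = 1617.79 m/s.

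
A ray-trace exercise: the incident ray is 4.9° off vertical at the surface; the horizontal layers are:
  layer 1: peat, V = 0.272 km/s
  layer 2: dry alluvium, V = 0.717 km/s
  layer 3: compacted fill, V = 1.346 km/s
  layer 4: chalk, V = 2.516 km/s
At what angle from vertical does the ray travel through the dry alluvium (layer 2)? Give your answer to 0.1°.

Ray parameter p = sin 4.9° / 0.272 = 3.1403e-01 s/km.
sin θ_2 = p·V_2 = 3.1403e-01 × 0.717 = 0.2252.
θ_2 = arcsin 0.2252 = 13.01°.

13.0°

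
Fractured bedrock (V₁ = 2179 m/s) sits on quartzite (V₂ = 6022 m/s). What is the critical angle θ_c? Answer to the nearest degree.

21°

At critical incidence the refracted ray runs along the interface (θ₂ = 90°), so sin θ_c = V₁/V₂.
θ_c = arcsin(2179/6022) = arcsin 0.3618 = 21.21°.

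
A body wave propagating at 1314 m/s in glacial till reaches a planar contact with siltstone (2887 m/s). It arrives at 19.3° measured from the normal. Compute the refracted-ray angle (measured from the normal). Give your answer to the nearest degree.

sin θ₁/V₁ = sin θ₂/V₂ ⇒ sin θ₂ = 2887·sin 19.3°/1314 = 2887·0.3305/1314 = 0.7262.
θ₂ = sin⁻¹(0.7262) = 46.57° (from vertical).

47°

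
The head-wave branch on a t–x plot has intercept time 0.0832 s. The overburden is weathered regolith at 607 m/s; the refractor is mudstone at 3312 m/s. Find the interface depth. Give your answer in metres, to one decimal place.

h = tᵢ·V₁·V₂ / (2·√(V₂²−V₁²)).
√(V₂²−V₁²) = √(3312² − 607²) = 3255.9 m/s.
h = 0.0832 s × 607 × 3312 / (2 × 3255.9) = 25.69 m.

25.7 m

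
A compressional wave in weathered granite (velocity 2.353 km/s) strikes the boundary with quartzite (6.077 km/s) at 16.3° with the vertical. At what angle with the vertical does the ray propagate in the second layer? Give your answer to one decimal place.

sin θ₁/V₁ = sin θ₂/V₂ ⇒ sin θ₂ = 6.077·sin 16.3°/2.353 = 6.077·0.2807/2.353 = 0.7249.
θ₂ = sin⁻¹(0.7249) = 46.46° (from vertical).

46.5°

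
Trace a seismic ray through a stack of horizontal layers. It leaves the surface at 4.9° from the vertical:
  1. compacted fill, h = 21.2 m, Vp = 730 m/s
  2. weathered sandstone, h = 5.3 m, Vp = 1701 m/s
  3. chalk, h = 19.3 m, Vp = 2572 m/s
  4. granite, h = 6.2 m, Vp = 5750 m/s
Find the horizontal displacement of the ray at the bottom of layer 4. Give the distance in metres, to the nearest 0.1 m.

14.6 m

Apply Snell's law at each interface; in layer i the horizontal offset is hᵢ·tan θᵢ.
Layer 1: θ = 4.90°; offset = 21.2·tan 4.90° = 1.817 m.
Layer 2: sin θ = 1701·sin 4.9°/730 = 0.1990, θ = 11.48°; offset = 5.3·tan 11.48° = 1.076 m.
Layer 3: sin θ = 2572·sin 4.9°/730 = 0.3009, θ = 17.51°; offset = 19.3·tan 17.51° = 6.091 m.
Layer 4: sin θ = 5750·sin 4.9°/730 = 0.6728, θ = 42.28°; offset = 6.2·tan 42.28° = 5.638 m.
Total horizontal offset = 14.623 m.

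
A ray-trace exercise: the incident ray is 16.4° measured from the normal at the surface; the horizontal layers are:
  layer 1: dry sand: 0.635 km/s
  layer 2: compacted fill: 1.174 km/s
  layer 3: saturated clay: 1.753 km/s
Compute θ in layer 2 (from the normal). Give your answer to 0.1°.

Ray parameter p = sin 16.4° / 0.635 = 4.4463e-01 s/km.
sin θ_2 = p·V_2 = 4.4463e-01 × 1.174 = 0.5220.
θ_2 = arcsin 0.5220 = 31.47°.

31.5°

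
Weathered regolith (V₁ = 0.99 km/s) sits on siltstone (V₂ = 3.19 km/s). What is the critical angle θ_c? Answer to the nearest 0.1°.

18.1°

At critical incidence the refracted ray runs along the interface (θ₂ = 90°), so sin θ_c = V₁/V₂.
θ_c = arcsin(0.99/3.19) = arcsin 0.3103 = 18.08°.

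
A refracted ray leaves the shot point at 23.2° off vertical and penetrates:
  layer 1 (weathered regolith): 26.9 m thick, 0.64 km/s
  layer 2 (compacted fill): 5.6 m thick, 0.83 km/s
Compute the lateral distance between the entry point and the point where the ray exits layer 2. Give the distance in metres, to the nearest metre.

Ray parameter p = sin 23.2° / 0.64 km/s = 6.1553e-01 s/km.
Layer 1: θ = 23.20°; offset = 26.9·tan 23.20° = 11.529 m.
Layer 2: sin θ = p·0.83 = 0.5109 → θ = 30.72°; offset = 5.6·tan 30.72° = 3.328 m.
Total horizontal offset = 14.857 m.

15 m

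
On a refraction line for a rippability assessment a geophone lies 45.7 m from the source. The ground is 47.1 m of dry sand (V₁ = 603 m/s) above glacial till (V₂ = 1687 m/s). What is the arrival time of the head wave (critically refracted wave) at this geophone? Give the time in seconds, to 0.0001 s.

0.1730 s

θ_c = arcsin(V₁/V₂) = arcsin(603/1687) = 20.94°, cos θ_c = 0.9339.
Intercept time tᵢ = 2h cos θ_c / V₁ = 2·47.1·0.9339/603 = 0.14590 s.
t = x/V₂ + tᵢ = 45.7/1687 + 0.14590 = 0.17299 s.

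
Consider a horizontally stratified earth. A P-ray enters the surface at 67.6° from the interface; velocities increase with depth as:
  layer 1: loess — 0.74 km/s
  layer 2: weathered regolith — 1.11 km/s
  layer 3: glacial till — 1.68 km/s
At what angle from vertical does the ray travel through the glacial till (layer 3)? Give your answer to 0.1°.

59.9°

From the normal: θ₁ = 90° − 67.6° = 22.4°.
Ray parameter p = sin 22.4° / 0.74 = 5.1496e-01 s/km.
sin θ_3 = p·V_3 = 5.1496e-01 × 1.68 = 0.8651.
θ_3 = 59.90° from the vertical.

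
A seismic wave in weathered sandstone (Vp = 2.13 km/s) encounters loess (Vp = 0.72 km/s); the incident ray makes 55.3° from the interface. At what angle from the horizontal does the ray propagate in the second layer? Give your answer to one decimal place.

78.9°

Convert to the normal: θ₁ = 90° − 55.3° = 34.7°.
Snell's law: sin θ₂ = (V₂/V₁)·sin θ₁ = (0.72/2.13)·sin 34.7° = 0.1924.
θ₂ = arcsin 0.1924 = 11.09° from the normal.
From the interface: 90° − 11.09° = 78.91°.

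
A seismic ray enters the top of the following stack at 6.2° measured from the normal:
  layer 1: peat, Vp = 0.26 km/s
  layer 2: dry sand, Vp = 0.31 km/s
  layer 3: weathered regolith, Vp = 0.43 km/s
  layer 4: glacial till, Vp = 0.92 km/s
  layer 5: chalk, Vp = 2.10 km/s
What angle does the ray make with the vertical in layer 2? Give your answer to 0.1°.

7.4°

Snell's law across each interface conserves sin θ / V, so sin θ_2 = V_2·sin θ₁/V₁.
sin θ_2 = 0.31 × sin 6.2° / 0.26 = 0.1288.
θ_2 = arcsin 0.1288 = 7.40°.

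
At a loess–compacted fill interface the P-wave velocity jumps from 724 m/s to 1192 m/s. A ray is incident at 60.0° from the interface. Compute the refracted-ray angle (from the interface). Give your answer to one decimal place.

34.6°

Angle from the normal: 90° − 60.0° = 30.0°.
Snell's law: sin θ₂ = (V₂/V₁)·sin θ₁ = (1192/724)·sin 30.0° = 0.8232.
θ₂ = arcsin 0.8232 = 55.41° from the normal.
From the interface: 90° − 55.41° = 34.59°.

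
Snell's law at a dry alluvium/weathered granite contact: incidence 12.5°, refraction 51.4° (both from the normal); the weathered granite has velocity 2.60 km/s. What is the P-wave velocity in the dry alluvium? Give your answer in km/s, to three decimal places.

sin 12.5° = 0.2164; sin 51.4° = 0.7815.
V₁ = V₂·(sin θ₁/sin θ₂) = 2.60·(0.2164/0.7815) = 0.720 km/s.

0.720 km/s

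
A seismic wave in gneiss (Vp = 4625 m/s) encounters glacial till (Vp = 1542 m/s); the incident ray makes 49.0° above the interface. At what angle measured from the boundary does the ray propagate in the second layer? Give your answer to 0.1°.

77.4°

Convert to the normal: θ₁ = 90° − 49.0° = 41.0°.
sin θ₁/V₁ = sin θ₂/V₂ ⇒ sin θ₂ = 1542·sin 41.0°/4625 = 1542·0.6561/4625 = 0.2187.
θ₂ = sin⁻¹(0.2187) = 12.63° (from vertical).
From the interface: 90° − 12.63° = 77.37°.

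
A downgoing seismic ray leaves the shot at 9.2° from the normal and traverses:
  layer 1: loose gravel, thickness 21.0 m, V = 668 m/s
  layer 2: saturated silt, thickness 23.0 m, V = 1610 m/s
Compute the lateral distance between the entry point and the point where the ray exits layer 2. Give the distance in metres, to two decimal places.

13.01 m

Apply Snell's law at each interface; in layer i the horizontal offset is hᵢ·tan θᵢ.
Layer 1: θ = 9.20°; offset = 21.0·tan 9.20° = 3.4013 m.
Layer 2: sin θ = 1610·sin 9.2°/668 = 0.3853, θ = 22.66°; offset = 23.0·tan 22.66° = 9.6046 m.
Σ offsets = 13.0059 m.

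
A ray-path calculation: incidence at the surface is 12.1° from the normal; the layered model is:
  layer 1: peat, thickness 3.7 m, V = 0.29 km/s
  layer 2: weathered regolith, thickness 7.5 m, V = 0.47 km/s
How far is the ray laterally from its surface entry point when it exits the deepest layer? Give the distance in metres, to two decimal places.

3.50 m

Apply Snell's law at each interface; in layer i the horizontal offset is hᵢ·tan θᵢ.
Layer 1: θ = 12.10°; offset = 3.7·tan 12.10° = 0.7932 m.
Layer 2: sin θ = 0.47·sin 12.1°/0.29 = 0.3397, θ = 19.86°; offset = 7.5·tan 19.86° = 2.7091 m.
Total horizontal offset = 3.5023 m.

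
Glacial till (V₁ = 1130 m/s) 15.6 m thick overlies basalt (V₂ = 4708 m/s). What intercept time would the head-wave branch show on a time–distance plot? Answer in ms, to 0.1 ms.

26.8 ms

tᵢ = 2h·√(V₂²−V₁²)/(V₁V₂).
√(V₂²−V₁²) = √(4708²−1130²) = 4570.4 m/s.
tᵢ = 2·15.6·4570.4/(1130·4708) = 0.02680 s.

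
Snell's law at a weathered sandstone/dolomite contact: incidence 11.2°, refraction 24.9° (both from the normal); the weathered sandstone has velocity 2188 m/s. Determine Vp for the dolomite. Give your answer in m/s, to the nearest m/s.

4743 m/s

Snell's law: sin 11.2°/V₁ = sin 24.9°/V₂.
V₂ = V₁·sin 24.9°/sin 11.2° = 2188 × 2.1677 = 4742.86 m/s.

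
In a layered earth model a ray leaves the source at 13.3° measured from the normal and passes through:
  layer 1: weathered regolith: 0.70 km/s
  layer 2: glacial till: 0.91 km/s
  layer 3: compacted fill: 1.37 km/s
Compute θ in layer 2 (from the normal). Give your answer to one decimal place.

17.4°

Ray parameter p = sin 13.3° / 0.70 = 3.2864e-01 s/km.
sin θ_2 = p·V_2 = 3.2864e-01 × 0.91 = 0.2991.
θ_2 = 17.40° from the vertical.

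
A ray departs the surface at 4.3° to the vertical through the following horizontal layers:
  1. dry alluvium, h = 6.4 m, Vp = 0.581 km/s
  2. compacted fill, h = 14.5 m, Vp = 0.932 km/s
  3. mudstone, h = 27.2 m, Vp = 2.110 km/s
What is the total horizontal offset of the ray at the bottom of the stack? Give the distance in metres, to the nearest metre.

Apply Snell's law at each interface; in layer i the horizontal offset is hᵢ·tan θᵢ.
Layer 1: θ = 4.30°; offset = 6.4·tan 4.30° = 0.481 m.
Layer 2: sin θ = 0.932·sin 4.3°/0.581 = 0.1203, θ = 6.91°; offset = 14.5·tan 6.91° = 1.757 m.
Layer 3: sin θ = 2.110·sin 4.3°/0.581 = 0.2723, θ = 15.80°; offset = 27.2·tan 15.80° = 7.697 m.
Summing the layer offsets gives 9.935 m.

10 m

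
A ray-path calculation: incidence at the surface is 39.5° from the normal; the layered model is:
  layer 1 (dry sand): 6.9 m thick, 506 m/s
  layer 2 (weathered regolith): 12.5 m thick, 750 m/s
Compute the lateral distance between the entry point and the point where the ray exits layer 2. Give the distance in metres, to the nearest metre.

41 m

Apply Snell's law at each interface; in layer i the horizontal offset is hᵢ·tan θᵢ.
Layer 1: θ = 39.50°; offset = 6.9·tan 39.50° = 5.688 m.
Layer 2: sin θ = 750·sin 39.5°/506 = 0.9428, θ = 70.53°; offset = 12.5·tan 70.53° = 35.354 m.
Σ offsets = 41.041 m.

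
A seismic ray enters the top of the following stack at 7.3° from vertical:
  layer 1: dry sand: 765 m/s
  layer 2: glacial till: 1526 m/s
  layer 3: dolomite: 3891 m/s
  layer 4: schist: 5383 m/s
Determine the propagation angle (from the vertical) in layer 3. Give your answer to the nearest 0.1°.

40.3°

Ray parameter p = sin 7.3° / 765 = 1.6610e-04 s/m.
sin θ_3 = p·V_3 = 1.6610e-04 × 3891 = 0.6463.
θ_3 = arcsin 0.6463 = 40.26°.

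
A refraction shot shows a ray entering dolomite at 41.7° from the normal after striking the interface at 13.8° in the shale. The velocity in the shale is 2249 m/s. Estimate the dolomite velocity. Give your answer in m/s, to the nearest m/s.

6272 m/s

Snell's law: sin 13.8°/V₁ = sin 41.7°/V₂.
V₂ = V₁·sin 41.7°/sin 13.8° = 2249 × 2.7888 = 6272.09 m/s.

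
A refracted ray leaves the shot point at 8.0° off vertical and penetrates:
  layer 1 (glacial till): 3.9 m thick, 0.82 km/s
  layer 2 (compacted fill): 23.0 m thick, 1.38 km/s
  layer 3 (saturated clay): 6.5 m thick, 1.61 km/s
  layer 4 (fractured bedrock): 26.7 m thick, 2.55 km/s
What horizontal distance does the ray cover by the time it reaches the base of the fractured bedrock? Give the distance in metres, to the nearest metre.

21 m

p = sin θ₁/V₁ = sin 8.0°/0.82 = 1.6972e-01 s/km is conserved through the stack.
Layer 1: θ = 8.00°; offset = 3.9·tan 8.00° = 0.548 m.
Layer 2: sin θ = p·1.38 = 0.2342 → θ = 13.55°; offset = 23.0·tan 13.55° = 5.541 m.
Layer 3: sin θ = p·1.61 = 0.2733 → θ = 15.86°; offset = 6.5·tan 15.86° = 1.846 m.
Layer 4: sin θ = p·2.55 = 0.4328 → θ = 25.65°; offset = 26.7·tan 25.65° = 12.818 m.
Summing the layer offsets gives 20.754 m.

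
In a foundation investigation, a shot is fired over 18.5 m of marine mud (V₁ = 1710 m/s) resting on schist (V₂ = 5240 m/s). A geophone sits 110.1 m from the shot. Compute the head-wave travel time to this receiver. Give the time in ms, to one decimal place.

t = x/V₂ + 2h·√(V₂²−V₁²)/(V₁V₂).
√(V₂²−V₁²) = √(5240²−1710²) = 4953.1 m/s; delay term = 2·18.5·4953.1/(1710·5240) = 0.02045 s.
t = 110.1/5240 + 0.02045 = 0.04146 s.

41.5 ms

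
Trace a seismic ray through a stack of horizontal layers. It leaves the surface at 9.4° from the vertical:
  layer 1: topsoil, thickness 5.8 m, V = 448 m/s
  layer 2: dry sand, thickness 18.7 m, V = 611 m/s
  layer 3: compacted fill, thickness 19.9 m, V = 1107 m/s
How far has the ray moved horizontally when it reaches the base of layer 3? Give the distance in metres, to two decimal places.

Apply Snell's law at each interface; in layer i the horizontal offset is hᵢ·tan θᵢ.
Layer 1: θ = 9.40°; offset = 5.8·tan 9.40° = 0.9602 m.
Layer 2: sin θ = 611·sin 9.4°/448 = 0.2228, θ = 12.87°; offset = 18.7·tan 12.87° = 4.2728 m.
Layer 3: sin θ = 1107·sin 9.4°/448 = 0.4036, θ = 23.80°; offset = 19.9·tan 23.80° = 8.7777 m.
Σ offsets = 14.0107 m.

14.01 m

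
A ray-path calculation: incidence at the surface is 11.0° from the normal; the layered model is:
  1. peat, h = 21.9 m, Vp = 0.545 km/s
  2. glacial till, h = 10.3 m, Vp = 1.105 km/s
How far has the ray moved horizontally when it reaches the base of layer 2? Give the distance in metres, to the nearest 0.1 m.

8.6 m

p = sin θ₁/V₁ = sin 11.0°/0.545 = 3.5011e-01 s/km is conserved through the stack.
Layer 1: θ = 11.00°; offset = 21.9·tan 11.00° = 4.257 m.
Layer 2: sin θ = p·1.105 = 0.3869 → θ = 22.76°; offset = 10.3·tan 22.76° = 4.321 m.
Total horizontal offset = 8.578 m.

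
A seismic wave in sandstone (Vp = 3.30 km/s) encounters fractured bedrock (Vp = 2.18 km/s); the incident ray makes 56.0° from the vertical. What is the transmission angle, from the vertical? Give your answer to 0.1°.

sin θ₁/V₁ = sin θ₂/V₂ ⇒ sin θ₂ = 2.18·sin 56.0°/3.30 = 2.18·0.8290/3.30 = 0.5477.
θ₂ = arcsin 0.5477 = 33.21° from the normal.

33.2°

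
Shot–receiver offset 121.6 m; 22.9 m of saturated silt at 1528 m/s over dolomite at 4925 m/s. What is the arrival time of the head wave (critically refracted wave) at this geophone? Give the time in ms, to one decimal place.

t = x/V₂ + 2h·√(V₂²−V₁²)/(V₁V₂).
√(V₂²−V₁²) = √(4925²−1528²) = 4682.0 m/s; delay term = 2·22.9·4682.0/(1528·4925) = 0.02849 s.
t = 121.6/4925 + 0.02849 = 0.05319 s.

53.2 ms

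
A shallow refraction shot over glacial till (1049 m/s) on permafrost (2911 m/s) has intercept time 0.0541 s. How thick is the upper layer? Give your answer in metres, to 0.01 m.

30.42 m

h = tᵢ·V₁·V₂ / (2·√(V₂²−V₁²)).
√(V₂²−V₁²) = √(2911² − 1049²) = 2715.4 m/s.
h = 0.0541 s × 1049 × 2911 / (2 × 2715.4) = 30.42 m.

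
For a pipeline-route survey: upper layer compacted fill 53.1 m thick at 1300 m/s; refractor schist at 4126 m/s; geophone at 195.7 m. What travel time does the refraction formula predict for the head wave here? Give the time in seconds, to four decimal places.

θ_c = arcsin(V₁/V₂) = arcsin(1300/4126) = 18.37°, cos θ_c = 0.9491.
Intercept time tᵢ = 2h cos θ_c / V₁ = 2·53.1·0.9491/1300 = 0.07753 s.
t = x/V₂ + tᵢ = 195.7/4126 + 0.07753 = 0.12496 s.

0.1250 s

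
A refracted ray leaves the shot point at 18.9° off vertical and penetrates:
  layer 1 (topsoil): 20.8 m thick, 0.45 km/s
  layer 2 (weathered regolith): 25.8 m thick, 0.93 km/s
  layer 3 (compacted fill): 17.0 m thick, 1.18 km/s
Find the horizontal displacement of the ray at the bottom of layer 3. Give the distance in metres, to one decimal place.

57.7 m

p = sin θ₁/V₁ = sin 18.9°/0.45 = 7.1982e-01 s/km is conserved through the stack.
Layer 1: θ = 18.90°; offset = 20.8·tan 18.90° = 7.121 m.
Layer 2: sin θ = p·0.93 = 0.6694 → θ = 42.02°; offset = 25.8·tan 42.02° = 23.249 m.
Layer 3: sin θ = p·1.18 = 0.8494 → θ = 58.14°; offset = 17.0·tan 58.14° = 27.359 m.
Summing the layer offsets gives 57.730 m.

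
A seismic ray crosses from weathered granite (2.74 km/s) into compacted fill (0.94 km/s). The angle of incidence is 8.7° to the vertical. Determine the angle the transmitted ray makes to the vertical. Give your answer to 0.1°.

Snell's law: sin θ₂ = (V₂/V₁)·sin θ₁ = (0.94/2.74)·sin 8.7° = 0.0519.
θ₂ = sin⁻¹(0.0519) = 2.97° (from vertical).

3.0°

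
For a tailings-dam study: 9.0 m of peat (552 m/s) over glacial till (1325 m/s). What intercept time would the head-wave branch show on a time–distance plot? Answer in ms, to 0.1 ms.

29.6 ms

tᵢ = 2h·√(V₂²−V₁²)/(V₁V₂).
√(V₂²−V₁²) = √(1325²−552²) = 1204.5 m/s.
tᵢ = 2·9.0·1204.5/(552·1325) = 0.02964 s.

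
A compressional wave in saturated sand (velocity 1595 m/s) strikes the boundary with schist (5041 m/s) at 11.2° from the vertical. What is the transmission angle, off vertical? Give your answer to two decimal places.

sin θ₁/V₁ = sin θ₂/V₂ ⇒ sin θ₂ = 5041·sin 11.2°/1595 = 5041·0.1942/1595 = 0.6139.
θ₂ = sin⁻¹(0.6139) = 37.87° (from vertical).

37.87°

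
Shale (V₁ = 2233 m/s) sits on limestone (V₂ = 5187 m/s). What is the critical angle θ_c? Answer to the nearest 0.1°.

25.5°

Critical incidence: sin θ_c = V₁/V₂ = 2233/5187 = 0.4305.
θ_c = arcsin 0.4305 = 25.50°.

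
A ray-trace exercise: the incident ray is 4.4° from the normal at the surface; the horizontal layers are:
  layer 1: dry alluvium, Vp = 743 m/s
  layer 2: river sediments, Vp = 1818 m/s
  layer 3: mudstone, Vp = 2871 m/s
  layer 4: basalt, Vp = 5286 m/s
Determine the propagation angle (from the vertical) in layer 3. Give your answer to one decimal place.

17.2°

Snell's law across each interface conserves sin θ / V, so sin θ_3 = V_3·sin θ₁/V₁.
sin θ_3 = 2871 × sin 4.4° / 743 = 0.2964.
θ_3 = arcsin 0.2964 = 17.24°.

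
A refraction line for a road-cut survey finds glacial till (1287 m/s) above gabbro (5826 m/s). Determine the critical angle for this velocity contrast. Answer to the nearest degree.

13°

At critical incidence the refracted ray runs along the interface (θ₂ = 90°), so sin θ_c = V₁/V₂.
θ_c = arcsin(1287/5826) = arcsin 0.2209 = 12.76°.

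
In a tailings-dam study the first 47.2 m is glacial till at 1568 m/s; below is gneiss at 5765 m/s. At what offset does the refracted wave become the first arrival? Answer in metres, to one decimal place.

124.8 m

θ_c = arcsin(1568/5765) = 15.78°, so cos θ_c = 0.9623 and tᵢ = 2h cos θ_c/V₁ = 0.0579 s.
At crossover x/V₁ = x/V₂ + tᵢ ⇒ x = tᵢ/(1/V₁ − 1/V₂) = 0.05793/(6.3776e-04 − 1.7346e-04) = 124.78 m.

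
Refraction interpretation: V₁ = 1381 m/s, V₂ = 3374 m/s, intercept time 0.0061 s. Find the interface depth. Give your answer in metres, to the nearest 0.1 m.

4.6 m

θ_c = arcsin(1381/3374) = 24.16°; cos θ_c = 0.9124.
tᵢ = 2h cos θ_c/V₁ ⇒ h = tᵢ·V₁/(2 cos θ_c) = 0.0061·1381/(2·0.9124) = 4.62 m.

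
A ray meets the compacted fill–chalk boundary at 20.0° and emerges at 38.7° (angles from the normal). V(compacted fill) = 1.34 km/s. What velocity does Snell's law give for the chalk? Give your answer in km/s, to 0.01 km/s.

Snell's law: sin 20.0°/V₁ = sin 38.7°/V₂.
V₂ = V₁·sin 38.7°/sin 20.0° = 1.34 × 1.8281 = 2.45 km/s.

2.45 km/s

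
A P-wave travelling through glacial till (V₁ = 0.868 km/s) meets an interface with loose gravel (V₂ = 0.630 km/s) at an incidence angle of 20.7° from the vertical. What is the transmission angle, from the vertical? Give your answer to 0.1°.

Snell's law: sin θ₂ = (V₂/V₁)·sin θ₁ = (0.630/0.868)·sin 20.7° = 0.2566.
θ₂ = arcsin 0.2566 = 14.87° from the normal.

14.9°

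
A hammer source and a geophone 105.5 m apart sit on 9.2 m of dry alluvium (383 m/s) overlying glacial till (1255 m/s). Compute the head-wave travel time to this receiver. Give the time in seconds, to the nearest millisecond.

0.130 s

θ_c = arcsin(V₁/V₂) = arcsin(383/1255) = 17.77°, cos θ_c = 0.9523.
Intercept time tᵢ = 2h cos θ_c / V₁ = 2·9.2·0.9523/383 = 0.04575 s.
t = x/V₂ + tᵢ = 105.5/1255 + 0.04575 = 0.12981 s.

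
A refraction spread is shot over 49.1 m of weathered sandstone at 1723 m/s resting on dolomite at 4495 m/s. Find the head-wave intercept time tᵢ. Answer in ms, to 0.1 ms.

52.6 ms

tᵢ = 2h·√(V₂²−V₁²)/(V₁V₂).
√(V₂²−V₁²) = √(4495²−1723²) = 4151.7 m/s.
tᵢ = 2·49.1·4151.7/(1723·4495) = 0.05264 s.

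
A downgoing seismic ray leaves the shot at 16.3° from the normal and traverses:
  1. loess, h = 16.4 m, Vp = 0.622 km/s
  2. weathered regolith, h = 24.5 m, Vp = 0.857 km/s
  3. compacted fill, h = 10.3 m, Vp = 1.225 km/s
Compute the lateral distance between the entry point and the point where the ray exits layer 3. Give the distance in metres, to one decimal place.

21.9 m

Apply Snell's law at each interface; in layer i the horizontal offset is hᵢ·tan θᵢ.
Layer 1: θ = 16.30°; offset = 16.4·tan 16.30° = 4.796 m.
Layer 2: sin θ = 0.857·sin 16.3°/0.622 = 0.3867, θ = 22.75°; offset = 24.5·tan 22.75° = 10.274 m.
Layer 3: sin θ = 1.225·sin 16.3°/0.622 = 0.5528, θ = 33.56°; offset = 10.3·tan 33.56° = 6.832 m.
Total horizontal offset = 21.901 m.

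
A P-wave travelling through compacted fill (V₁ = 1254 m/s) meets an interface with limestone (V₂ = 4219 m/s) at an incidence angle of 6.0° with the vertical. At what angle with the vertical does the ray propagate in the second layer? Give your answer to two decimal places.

sin θ₁/V₁ = sin θ₂/V₂ ⇒ sin θ₂ = 4219·sin 6.0°/1254 = 4219·0.1045/1254 = 0.3517.
θ₂ = sin⁻¹(0.3517) = 20.59° (from vertical).

20.59°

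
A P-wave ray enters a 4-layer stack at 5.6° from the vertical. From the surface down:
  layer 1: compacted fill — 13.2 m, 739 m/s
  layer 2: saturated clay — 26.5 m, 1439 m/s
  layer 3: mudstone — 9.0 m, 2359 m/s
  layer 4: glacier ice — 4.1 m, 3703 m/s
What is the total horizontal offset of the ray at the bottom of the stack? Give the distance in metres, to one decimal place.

11.7 m

Apply Snell's law at each interface; in layer i the horizontal offset is hᵢ·tan θᵢ.
Layer 1: θ = 5.60°; offset = 13.2·tan 5.60° = 1.294 m.
Layer 2: sin θ = 1439·sin 5.6°/739 = 0.1900, θ = 10.95°; offset = 26.5·tan 10.95° = 5.129 m.
Layer 3: sin θ = 2359·sin 5.6°/739 = 0.3115, θ = 18.15°; offset = 9.0·tan 18.15° = 2.950 m.
Layer 4: sin θ = 3703·sin 5.6°/739 = 0.4890, θ = 29.27°; offset = 4.1·tan 29.27° = 2.298 m.
Σ offsets = 11.672 m.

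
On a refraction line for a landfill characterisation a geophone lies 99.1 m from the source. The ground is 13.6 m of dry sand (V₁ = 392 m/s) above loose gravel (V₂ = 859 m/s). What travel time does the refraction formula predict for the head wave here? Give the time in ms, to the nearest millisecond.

t = x/V₂ + 2h·√(V₂²−V₁²)/(V₁V₂).
√(V₂²−V₁²) = √(859²−392²) = 764.3 m/s; delay term = 2·13.6·764.3/(392·859) = 0.06174 s.
t = 99.1/859 + 0.06174 = 0.17711 s.

177 ms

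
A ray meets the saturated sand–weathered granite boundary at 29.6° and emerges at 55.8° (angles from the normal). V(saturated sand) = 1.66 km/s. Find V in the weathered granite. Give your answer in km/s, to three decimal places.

2.780 km/s

Snell's law: sin 29.6°/V₁ = sin 55.8°/V₂.
V₂ = V₁·sin 55.8°/sin 29.6° = 1.66 × 1.6744 = 2.780 km/s.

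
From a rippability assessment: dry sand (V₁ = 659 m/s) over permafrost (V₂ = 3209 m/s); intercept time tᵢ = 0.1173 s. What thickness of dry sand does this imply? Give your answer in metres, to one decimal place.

39.5 m

h = tᵢ·V₁·V₂ / (2·√(V₂²−V₁²)).
√(V₂²−V₁²) = √(3209² − 659²) = 3140.6 m/s.
h = 0.1173 s × 659 × 3209 / (2 × 3140.6) = 39.49 m.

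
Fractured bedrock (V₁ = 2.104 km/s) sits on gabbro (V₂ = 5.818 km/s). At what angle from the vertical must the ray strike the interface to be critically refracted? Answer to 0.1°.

21.2°

Critical incidence: sin θ_c = V₁/V₂ = 2.104/5.818 = 0.3616.
θ_c = arcsin 0.3616 = 21.20°.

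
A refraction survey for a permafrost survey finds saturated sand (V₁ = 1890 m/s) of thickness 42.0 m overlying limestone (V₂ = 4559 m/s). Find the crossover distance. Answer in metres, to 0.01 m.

130.57 m

θ_c = arcsin(1890/4559) = 24.49°, so cos θ_c = 0.9100 and tᵢ = 2h cos θ_c/V₁ = 0.0404 s.
At crossover x/V₁ = x/V₂ + tᵢ ⇒ x = tᵢ/(1/V₁ − 1/V₂) = 0.04045/(5.2910e-04 − 2.1935e-04) = 130.57 m.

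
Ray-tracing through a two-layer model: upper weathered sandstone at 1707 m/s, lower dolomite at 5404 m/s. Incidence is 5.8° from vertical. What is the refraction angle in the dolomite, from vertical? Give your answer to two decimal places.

18.66°

Snell's law: sin θ₂ = (V₂/V₁)·sin θ₁ = (5404/1707)·sin 5.8° = 0.3199.
θ₂ = arcsin 0.3199 = 18.66° from the normal.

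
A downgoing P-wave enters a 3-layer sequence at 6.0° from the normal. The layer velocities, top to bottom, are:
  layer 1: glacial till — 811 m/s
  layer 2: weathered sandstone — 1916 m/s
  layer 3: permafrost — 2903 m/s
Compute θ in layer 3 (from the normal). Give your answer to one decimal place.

Ray parameter p = sin 6.0° / 811 = 1.2889e-04 s/m.
sin θ_3 = p·V_3 = 1.2889e-04 × 2903 = 0.3742.
θ_3 = 21.97° from the vertical.

22.0°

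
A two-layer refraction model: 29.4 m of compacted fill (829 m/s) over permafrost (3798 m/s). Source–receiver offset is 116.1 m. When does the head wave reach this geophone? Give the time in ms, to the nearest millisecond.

100 ms

t = x/V₂ + 2h·√(V₂²−V₁²)/(V₁V₂).
√(V₂²−V₁²) = √(3798²−829²) = 3706.4 m/s; delay term = 2·29.4·3706.4/(829·3798) = 0.06922 s.
t = 116.1/3798 + 0.06922 = 0.09979 s.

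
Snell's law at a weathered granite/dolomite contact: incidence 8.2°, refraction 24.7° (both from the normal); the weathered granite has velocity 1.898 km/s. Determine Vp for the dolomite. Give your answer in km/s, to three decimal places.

5.561 km/s

Snell's law: sin 8.2°/V₁ = sin 24.7°/V₂.
V₂ = V₁·sin 24.7°/sin 8.2° = 1.898 × 2.9297 = 5.561 km/s.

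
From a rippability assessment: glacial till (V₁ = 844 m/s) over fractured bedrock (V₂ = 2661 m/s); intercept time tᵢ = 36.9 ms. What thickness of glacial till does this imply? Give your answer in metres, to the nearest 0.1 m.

16.4 m

h = tᵢ·V₁·V₂ / (2·√(V₂²−V₁²)).
√(V₂²−V₁²) = √(2661² − 844²) = 2523.6 m/s.
h = 0.0369 s × 844 × 2661 / (2 × 2523.6) = 16.42 m.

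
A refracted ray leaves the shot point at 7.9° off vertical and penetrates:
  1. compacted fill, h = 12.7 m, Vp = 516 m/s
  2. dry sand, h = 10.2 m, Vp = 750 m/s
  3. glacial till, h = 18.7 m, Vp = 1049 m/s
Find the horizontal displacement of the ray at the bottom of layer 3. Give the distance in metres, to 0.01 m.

9.28 m

Ray parameter p = sin 7.9° / 516 m/s = 2.6637e-04 s/m.
Layer 1: θ = 7.90°; offset = 12.7·tan 7.90° = 1.7623 m.
Layer 2: sin θ = p·750 = 0.1998 → θ = 11.52°; offset = 10.2·tan 11.52° = 2.0796 m.
Layer 3: sin θ = p·1049 = 0.2794 → θ = 16.23°; offset = 18.7·tan 16.23° = 5.4419 m.
Σ offsets = 9.2837 m.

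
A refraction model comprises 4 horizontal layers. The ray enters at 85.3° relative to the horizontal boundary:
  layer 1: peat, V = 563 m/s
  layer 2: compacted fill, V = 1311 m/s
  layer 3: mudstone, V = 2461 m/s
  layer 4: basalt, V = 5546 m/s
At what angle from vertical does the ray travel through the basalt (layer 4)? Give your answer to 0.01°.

53.82°

From the normal: θ₁ = 90° − 85.3° = 4.7°.
Ray parameter p = sin 4.7° / 563 = 1.4554e-04 s/m.
sin θ_4 = p·V_4 = 1.4554e-04 × 5546 = 0.8072.
θ_4 = 53.82° from the vertical.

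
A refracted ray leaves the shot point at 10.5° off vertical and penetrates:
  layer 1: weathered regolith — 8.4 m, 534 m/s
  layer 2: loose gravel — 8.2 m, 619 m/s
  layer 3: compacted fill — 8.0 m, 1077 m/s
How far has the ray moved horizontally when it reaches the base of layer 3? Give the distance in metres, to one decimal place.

Apply Snell's law at each interface; in layer i the horizontal offset is hᵢ·tan θᵢ.
Layer 1: θ = 10.50°; offset = 8.4·tan 10.50° = 1.557 m.
Layer 2: sin θ = 619·sin 10.5°/534 = 0.2112, θ = 12.20°; offset = 8.2·tan 12.20° = 1.772 m.
Layer 3: sin θ = 1077·sin 10.5°/534 = 0.3675, θ = 21.56°; offset = 8.0·tan 21.56° = 3.162 m.
Summing the layer offsets gives 6.491 m.

6.5 m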